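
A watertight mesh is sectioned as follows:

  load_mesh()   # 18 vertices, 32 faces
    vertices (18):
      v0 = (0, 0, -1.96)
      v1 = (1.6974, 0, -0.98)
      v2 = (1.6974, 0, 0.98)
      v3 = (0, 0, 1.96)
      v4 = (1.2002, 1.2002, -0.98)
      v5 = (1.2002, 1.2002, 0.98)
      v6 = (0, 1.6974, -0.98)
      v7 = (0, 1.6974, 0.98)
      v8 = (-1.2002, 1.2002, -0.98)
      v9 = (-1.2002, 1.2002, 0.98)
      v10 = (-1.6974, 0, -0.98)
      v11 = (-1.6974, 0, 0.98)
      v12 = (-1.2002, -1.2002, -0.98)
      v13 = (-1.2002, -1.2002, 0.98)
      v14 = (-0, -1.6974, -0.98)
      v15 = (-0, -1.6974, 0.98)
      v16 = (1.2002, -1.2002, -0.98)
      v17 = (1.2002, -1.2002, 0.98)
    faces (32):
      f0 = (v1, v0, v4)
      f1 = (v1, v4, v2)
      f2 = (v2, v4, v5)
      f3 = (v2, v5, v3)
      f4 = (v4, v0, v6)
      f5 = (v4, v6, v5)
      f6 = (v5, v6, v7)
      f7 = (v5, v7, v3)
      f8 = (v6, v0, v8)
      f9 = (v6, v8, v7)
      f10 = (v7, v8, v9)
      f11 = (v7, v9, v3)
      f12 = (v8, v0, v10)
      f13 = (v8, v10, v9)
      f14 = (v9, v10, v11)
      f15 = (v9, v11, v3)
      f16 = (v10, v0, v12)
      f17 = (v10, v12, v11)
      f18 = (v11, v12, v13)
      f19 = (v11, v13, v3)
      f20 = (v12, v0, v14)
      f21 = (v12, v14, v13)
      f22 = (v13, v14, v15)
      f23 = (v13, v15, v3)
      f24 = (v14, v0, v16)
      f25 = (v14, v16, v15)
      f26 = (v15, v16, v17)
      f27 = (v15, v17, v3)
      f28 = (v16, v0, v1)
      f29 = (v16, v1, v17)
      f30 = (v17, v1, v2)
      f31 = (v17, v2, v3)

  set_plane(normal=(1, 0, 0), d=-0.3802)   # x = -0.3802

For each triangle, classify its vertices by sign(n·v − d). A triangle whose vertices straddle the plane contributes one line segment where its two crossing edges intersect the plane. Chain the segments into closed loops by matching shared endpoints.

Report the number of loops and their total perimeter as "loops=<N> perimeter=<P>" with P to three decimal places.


loops=1 perimeter=10.840

Straddling triangles (12 of 32):
  (v6,v0,v8) [++-] → (-0.3802, 0.3802, -1.64956)–(-0.3802, 1.5399, -0.98)  len=1.3391
  (v6,v8,v7) [+-+] → (-0.3802, 1.5399, -0.98)–(-0.3802, 1.5399, 0.35911)  len=1.3391
  (v7,v8,v9) [+--] → (-0.3802, 1.5399, 0.35911)–(-0.3802, 1.5399, 0.98)  len=0.6209
  (v7,v9,v3) [+-+] → (-0.3802, 1.5399, 0.98)–(-0.3802, 0.3802, 1.64956)  len=1.3391
  (v8,v0,v10) [-+-] → (-0.3802, 0.3802, -1.64956)–(-0.3802, 0, -1.74049)  len=0.3909
  (v9,v11,v3) [--+] → (-0.3802, 0, 1.74049)–(-0.3802, 0.3802, 1.64956)  len=0.3909
  (v10,v0,v12) [-+-] → (-0.3802, 0, -1.74049)–(-0.3802, -0.3802, -1.64956)  len=0.3909
  (v11,v13,v3) [--+] → (-0.3802, -0.3802, 1.64956)–(-0.3802, 0, 1.74049)  len=0.3909
  (v12,v0,v14) [-++] → (-0.3802, -0.3802, -1.64956)–(-0.3802, -1.5399, -0.98)  len=1.3391
  (v12,v14,v13) [-+-] → (-0.3802, -1.5399, -0.98)–(-0.3802, -1.5399, -0.35911)  len=0.6209
  (v13,v14,v15) [-++] → (-0.3802, -1.5399, -0.35911)–(-0.3802, -1.5399, 0.98)  len=1.3391
  (v13,v15,v3) [-++] → (-0.3802, -1.5399, 0.98)–(-0.3802, -0.3802, 1.64956)  len=1.3391

Chained into 1 loop(s):
  loop 1: 12 segments, perimeter = 10.8401
Total perimeter = 10.840


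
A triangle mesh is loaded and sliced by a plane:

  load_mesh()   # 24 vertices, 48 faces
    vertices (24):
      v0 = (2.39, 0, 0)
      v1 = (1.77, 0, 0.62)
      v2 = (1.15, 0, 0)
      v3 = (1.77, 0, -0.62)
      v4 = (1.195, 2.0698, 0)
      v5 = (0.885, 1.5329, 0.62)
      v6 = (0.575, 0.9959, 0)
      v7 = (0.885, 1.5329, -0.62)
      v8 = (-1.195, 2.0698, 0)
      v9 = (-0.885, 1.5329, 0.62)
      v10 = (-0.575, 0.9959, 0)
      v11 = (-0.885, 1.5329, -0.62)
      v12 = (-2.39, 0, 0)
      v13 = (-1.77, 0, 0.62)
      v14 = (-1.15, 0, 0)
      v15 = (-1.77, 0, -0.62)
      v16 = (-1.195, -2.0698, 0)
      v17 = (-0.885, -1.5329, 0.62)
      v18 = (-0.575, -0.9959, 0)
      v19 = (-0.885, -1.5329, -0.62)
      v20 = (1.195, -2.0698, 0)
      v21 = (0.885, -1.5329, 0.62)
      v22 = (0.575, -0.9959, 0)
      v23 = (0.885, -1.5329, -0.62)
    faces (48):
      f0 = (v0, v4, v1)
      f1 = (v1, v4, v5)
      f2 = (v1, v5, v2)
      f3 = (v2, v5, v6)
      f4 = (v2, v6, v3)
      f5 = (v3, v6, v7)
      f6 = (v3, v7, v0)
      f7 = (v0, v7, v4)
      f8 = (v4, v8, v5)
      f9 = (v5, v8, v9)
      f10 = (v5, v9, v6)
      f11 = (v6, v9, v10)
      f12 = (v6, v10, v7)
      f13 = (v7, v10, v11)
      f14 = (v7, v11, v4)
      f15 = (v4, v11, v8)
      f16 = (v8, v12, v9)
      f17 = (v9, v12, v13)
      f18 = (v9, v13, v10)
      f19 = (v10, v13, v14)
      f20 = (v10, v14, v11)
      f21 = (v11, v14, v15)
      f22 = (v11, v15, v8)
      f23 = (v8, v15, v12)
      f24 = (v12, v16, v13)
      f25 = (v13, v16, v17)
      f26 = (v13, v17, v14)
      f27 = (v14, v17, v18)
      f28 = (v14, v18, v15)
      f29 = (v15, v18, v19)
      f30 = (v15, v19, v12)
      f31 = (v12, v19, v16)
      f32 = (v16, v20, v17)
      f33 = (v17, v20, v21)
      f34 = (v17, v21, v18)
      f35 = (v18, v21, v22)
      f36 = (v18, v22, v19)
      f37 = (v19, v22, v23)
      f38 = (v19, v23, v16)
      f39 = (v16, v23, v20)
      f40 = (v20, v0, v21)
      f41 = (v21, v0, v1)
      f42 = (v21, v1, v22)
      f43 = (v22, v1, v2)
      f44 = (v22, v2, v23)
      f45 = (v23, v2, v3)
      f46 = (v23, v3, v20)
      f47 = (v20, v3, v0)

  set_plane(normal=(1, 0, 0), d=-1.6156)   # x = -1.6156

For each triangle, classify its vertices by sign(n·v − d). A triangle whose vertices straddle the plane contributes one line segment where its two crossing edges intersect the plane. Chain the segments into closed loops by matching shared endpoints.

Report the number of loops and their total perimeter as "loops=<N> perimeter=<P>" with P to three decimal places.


Straddling triangles (14 of 48):
  (v8,v12,v9) [+-+] → (-1.6156, 1.3413, 0)–(-1.6156, 0.788756, 0.319022)  len=0.6380
  (v9,v12,v13) [+--] → (-1.6156, 0.788756, 0.319022)–(-1.6156, 0.267435, 0.62)  len=0.6020
  (v9,v13,v10) [+-+] → (-1.6156, 0.267435, 0.62)–(-1.6156, 0.128675, 0.539893)  len=0.1602
  (v10,v13,v14) [+-+] → (-1.6156, 0.128675, 0.539893)–(-1.6156, 0, 0.4656)  len=0.1486
  (v11,v14,v15) [++-] → (-1.6156, 0, -0.4656)–(-1.6156, 0.267435, -0.62)  len=0.3088
  (v11,v15,v8) [+-+] → (-1.6156, 0.267435, -0.62)–(-1.6156, 0.555786, -0.453517)  len=0.3330
  (v8,v15,v12) [+--] → (-1.6156, 0.555786, -0.453517)–(-1.6156, 1.3413, 0)  len=0.9070
  (v12,v16,v13) [-+-] → (-1.6156, -1.3413, 0)–(-1.6156, -0.555786, 0.453517)  len=0.9070
  (v13,v16,v17) [-++] → (-1.6156, -0.555786, 0.453517)–(-1.6156, -0.267435, 0.62)  len=0.3330
  (v13,v17,v14) [-++] → (-1.6156, -0.267435, 0.62)–(-1.6156, 0, 0.4656)  len=0.3088
  (v14,v18,v15) [++-] → (-1.6156, -0.128675, -0.539893)–(-1.6156, 0, -0.4656)  len=0.1486
  (v15,v18,v19) [-++] → (-1.6156, -0.128675, -0.539893)–(-1.6156, -0.267435, -0.62)  len=0.1602
  (v15,v19,v12) [-+-] → (-1.6156, -0.267435, -0.62)–(-1.6156, -0.788756, -0.319022)  len=0.6020
  (v12,v19,v16) [-++] → (-1.6156, -0.788756, -0.319022)–(-1.6156, -1.3413, 0)  len=0.6380

Chained into 1 loop(s):
  loop 1: 14 segments, perimeter = 6.1952
Total perimeter = 6.195

loops=1 perimeter=6.195


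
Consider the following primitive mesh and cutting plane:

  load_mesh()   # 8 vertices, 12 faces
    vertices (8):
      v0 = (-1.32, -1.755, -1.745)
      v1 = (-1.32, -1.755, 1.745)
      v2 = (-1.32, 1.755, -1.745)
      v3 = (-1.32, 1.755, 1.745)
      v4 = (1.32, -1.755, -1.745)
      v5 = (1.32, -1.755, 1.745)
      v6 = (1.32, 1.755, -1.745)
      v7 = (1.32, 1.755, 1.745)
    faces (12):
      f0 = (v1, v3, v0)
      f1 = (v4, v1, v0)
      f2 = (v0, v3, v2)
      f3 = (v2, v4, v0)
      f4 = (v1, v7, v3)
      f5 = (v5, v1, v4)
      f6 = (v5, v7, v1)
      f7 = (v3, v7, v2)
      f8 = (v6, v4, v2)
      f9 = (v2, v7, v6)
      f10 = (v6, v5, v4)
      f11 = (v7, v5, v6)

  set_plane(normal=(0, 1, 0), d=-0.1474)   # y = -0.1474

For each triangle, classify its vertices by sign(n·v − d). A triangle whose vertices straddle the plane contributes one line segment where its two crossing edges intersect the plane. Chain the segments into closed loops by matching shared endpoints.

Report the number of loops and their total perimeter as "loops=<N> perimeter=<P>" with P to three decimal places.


loops=1 perimeter=12.260

Straddling triangles (8 of 12):
  (v1,v3,v0) [-+-] → (-1.32, -0.1474, 1.745)–(-1.32, -0.1474, -0.14656)  len=1.8916
  (v0,v3,v2) [-++] → (-1.32, -0.1474, -0.14656)–(-1.32, -0.1474, -1.745)  len=1.5984
  (v2,v4,v0) [+--] → (0.110865, -0.1474, -1.745)–(-1.32, -0.1474, -1.745)  len=1.4309
  (v1,v7,v3) [-++] → (-0.110865, -0.1474, 1.745)–(-1.32, -0.1474, 1.745)  len=1.2091
  (v5,v7,v1) [-+-] → (1.32, -0.1474, 1.745)–(-0.110865, -0.1474, 1.745)  len=1.4309
  (v6,v4,v2) [+-+] → (1.32, -0.1474, -1.745)–(0.110865, -0.1474, -1.745)  len=1.2091
  (v6,v5,v4) [+--] → (1.32, -0.1474, 0.14656)–(1.32, -0.1474, -1.745)  len=1.8916
  (v7,v5,v6) [+-+] → (1.32, -0.1474, 1.745)–(1.32, -0.1474, 0.14656)  len=1.5984

Chained into 1 loop(s):
  loop 1: 8 segments, perimeter = 12.2600
Total perimeter = 12.260


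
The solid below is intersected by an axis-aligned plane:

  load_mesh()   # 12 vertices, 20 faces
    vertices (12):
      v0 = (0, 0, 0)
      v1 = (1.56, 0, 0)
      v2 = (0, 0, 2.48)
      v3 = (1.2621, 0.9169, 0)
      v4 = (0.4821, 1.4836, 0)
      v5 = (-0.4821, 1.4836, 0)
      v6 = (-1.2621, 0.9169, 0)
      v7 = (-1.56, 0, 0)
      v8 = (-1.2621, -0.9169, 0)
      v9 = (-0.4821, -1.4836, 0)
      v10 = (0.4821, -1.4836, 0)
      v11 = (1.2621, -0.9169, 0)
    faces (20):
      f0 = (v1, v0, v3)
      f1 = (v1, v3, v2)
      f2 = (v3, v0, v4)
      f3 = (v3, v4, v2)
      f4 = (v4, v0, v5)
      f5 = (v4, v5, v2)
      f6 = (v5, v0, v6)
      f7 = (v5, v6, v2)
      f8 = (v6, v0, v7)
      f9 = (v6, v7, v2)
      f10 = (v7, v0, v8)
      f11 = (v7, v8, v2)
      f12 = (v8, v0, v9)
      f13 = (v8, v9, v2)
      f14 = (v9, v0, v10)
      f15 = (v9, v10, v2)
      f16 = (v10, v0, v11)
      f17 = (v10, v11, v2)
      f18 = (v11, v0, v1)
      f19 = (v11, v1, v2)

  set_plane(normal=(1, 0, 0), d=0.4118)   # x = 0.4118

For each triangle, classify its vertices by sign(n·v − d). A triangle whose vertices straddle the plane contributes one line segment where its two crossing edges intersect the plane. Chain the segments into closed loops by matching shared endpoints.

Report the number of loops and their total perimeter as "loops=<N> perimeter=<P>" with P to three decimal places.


loops=1 perimeter=7.740

Straddling triangles (12 of 20):
  (v1,v0,v3) [+-+] → (0.4118, 0, 0)–(0.4118, 0.299168, 0)  len=0.2992
  (v1,v3,v2) [++-] → (0.4118, 0.299168, 1.67082)–(0.4118, 0, 1.82534)  len=0.3367
  (v3,v0,v4) [+-+] → (0.4118, 0.299168, 0)–(0.4118, 1.26726, 0)  len=0.9681
  (v3,v4,v2) [++-] → (0.4118, 1.26726, 0.361635)–(0.4118, 0.299168, 1.67082)  len=1.6282
  (v4,v0,v5) [+--] → (0.4118, 1.26726, 0)–(0.4118, 1.4836, 0)  len=0.2163
  (v4,v5,v2) [+--] → (0.4118, 1.4836, 0)–(0.4118, 1.26726, 0.361635)  len=0.4214
  (v9,v0,v10) [--+] → (0.4118, -1.26726, 0)–(0.4118, -1.4836, 0)  len=0.2163
  (v9,v10,v2) [-+-] → (0.4118, -1.4836, 0)–(0.4118, -1.26726, 0.361635)  len=0.4214
  (v10,v0,v11) [+-+] → (0.4118, -1.26726, 0)–(0.4118, -0.299168, 0)  len=0.9681
  (v10,v11,v2) [++-] → (0.4118, -0.299168, 1.67082)–(0.4118, -1.26726, 0.361635)  len=1.6282
  (v11,v0,v1) [+-+] → (0.4118, -0.299168, 0)–(0.4118, 0, 0)  len=0.2992
  (v11,v1,v2) [++-] → (0.4118, 0, 1.82534)–(0.4118, -0.299168, 1.67082)  len=0.3367

Chained into 1 loop(s):
  loop 1: 12 segments, perimeter = 7.7399
Total perimeter = 7.740


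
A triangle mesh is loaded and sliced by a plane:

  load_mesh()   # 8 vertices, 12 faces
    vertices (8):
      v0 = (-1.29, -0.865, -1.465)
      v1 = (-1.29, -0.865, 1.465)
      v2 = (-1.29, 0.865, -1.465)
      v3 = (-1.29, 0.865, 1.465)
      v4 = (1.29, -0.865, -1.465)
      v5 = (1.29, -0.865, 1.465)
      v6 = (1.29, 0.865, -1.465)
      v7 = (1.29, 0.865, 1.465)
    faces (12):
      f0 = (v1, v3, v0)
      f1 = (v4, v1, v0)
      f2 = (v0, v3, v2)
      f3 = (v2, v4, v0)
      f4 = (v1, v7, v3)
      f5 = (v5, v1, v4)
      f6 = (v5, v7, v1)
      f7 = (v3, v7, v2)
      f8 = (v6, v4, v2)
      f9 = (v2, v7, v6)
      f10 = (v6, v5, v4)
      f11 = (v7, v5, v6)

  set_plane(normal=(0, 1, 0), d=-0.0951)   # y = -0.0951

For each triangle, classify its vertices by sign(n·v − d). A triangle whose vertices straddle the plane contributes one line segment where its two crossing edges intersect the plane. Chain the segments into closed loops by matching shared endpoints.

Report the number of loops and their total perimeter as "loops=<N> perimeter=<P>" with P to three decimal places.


Straddling triangles (8 of 12):
  (v1,v3,v0) [-+-] → (-1.29, -0.0951, 1.465)–(-1.29, -0.0951, -0.161065)  len=1.6261
  (v0,v3,v2) [-++] → (-1.29, -0.0951, -0.161065)–(-1.29, -0.0951, -1.465)  len=1.3039
  (v2,v4,v0) [+--] → (0.141825, -0.0951, -1.465)–(-1.29, -0.0951, -1.465)  len=1.4318
  (v1,v7,v3) [-++] → (-0.141825, -0.0951, 1.465)–(-1.29, -0.0951, 1.465)  len=1.1482
  (v5,v7,v1) [-+-] → (1.29, -0.0951, 1.465)–(-0.141825, -0.0951, 1.465)  len=1.4318
  (v6,v4,v2) [+-+] → (1.29, -0.0951, -1.465)–(0.141825, -0.0951, -1.465)  len=1.1482
  (v6,v5,v4) [+--] → (1.29, -0.0951, 0.161065)–(1.29, -0.0951, -1.465)  len=1.6261
  (v7,v5,v6) [+-+] → (1.29, -0.0951, 1.465)–(1.29, -0.0951, 0.161065)  len=1.3039

Chained into 1 loop(s):
  loop 1: 8 segments, perimeter = 11.0200
Total perimeter = 11.020

loops=1 perimeter=11.020


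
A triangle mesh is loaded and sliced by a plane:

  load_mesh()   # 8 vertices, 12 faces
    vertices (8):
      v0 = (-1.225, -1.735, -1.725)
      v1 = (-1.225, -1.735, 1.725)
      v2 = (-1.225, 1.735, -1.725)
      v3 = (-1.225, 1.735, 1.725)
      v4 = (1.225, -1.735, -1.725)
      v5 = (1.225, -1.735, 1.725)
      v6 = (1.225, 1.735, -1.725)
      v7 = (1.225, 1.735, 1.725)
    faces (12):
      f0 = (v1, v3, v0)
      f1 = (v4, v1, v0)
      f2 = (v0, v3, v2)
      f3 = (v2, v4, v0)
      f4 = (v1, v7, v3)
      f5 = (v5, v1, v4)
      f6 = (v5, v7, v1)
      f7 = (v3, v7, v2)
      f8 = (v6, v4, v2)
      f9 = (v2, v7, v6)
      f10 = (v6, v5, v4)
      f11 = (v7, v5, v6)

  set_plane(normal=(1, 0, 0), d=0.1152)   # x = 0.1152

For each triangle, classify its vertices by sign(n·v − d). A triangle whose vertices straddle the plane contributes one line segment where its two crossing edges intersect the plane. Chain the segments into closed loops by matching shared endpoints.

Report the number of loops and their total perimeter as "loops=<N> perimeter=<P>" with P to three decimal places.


loops=1 perimeter=13.840

Straddling triangles (8 of 12):
  (v4,v1,v0) [+--] → (0.1152, -1.735, -0.16222)–(0.1152, -1.735, -1.725)  len=1.5628
  (v2,v4,v0) [-+-] → (0.1152, -0.163161, -1.725)–(0.1152, -1.735, -1.725)  len=1.5718
  (v1,v7,v3) [-+-] → (0.1152, 0.163161, 1.725)–(0.1152, 1.735, 1.725)  len=1.5718
  (v5,v1,v4) [+-+] → (0.1152, -1.735, 1.725)–(0.1152, -1.735, -0.16222)  len=1.8872
  (v5,v7,v1) [++-] → (0.1152, 0.163161, 1.725)–(0.1152, -1.735, 1.725)  len=1.8982
  (v3,v7,v2) [-+-] → (0.1152, 1.735, 1.725)–(0.1152, 1.735, 0.16222)  len=1.5628
  (v6,v4,v2) [++-] → (0.1152, -0.163161, -1.725)–(0.1152, 1.735, -1.725)  len=1.8982
  (v2,v7,v6) [-++] → (0.1152, 1.735, 0.16222)–(0.1152, 1.735, -1.725)  len=1.8872

Chained into 1 loop(s):
  loop 1: 8 segments, perimeter = 13.8400
Total perimeter = 13.840


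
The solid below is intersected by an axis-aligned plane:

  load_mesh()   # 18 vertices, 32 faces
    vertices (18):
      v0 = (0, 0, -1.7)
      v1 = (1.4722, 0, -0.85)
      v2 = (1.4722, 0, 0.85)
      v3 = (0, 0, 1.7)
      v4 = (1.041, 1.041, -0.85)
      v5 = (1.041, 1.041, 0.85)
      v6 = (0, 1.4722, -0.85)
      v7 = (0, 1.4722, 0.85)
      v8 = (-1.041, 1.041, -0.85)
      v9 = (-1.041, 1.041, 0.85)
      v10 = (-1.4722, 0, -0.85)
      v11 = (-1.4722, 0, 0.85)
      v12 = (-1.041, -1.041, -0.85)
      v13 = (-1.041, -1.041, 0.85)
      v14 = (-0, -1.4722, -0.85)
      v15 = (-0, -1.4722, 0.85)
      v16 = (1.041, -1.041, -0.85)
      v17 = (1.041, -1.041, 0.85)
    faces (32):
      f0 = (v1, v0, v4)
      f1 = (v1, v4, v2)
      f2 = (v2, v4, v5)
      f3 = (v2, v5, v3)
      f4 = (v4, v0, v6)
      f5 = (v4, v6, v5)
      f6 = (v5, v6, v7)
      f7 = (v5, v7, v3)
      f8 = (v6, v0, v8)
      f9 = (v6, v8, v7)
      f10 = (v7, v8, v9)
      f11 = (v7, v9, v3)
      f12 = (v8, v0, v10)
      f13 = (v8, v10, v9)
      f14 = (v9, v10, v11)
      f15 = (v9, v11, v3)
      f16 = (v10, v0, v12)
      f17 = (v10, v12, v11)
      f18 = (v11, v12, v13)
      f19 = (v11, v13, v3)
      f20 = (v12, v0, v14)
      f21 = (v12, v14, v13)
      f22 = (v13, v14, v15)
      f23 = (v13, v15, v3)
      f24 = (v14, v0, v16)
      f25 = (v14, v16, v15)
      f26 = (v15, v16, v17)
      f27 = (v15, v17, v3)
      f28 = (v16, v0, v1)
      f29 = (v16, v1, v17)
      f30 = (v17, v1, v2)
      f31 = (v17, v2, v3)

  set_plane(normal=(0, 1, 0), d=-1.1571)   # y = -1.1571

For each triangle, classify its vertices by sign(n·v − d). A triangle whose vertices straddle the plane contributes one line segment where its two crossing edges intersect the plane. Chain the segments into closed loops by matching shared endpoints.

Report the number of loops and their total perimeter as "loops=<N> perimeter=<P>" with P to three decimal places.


Straddling triangles (8 of 32):
  (v12,v0,v14) [++-] → (0, -1.1571, -1.03193)–(-0.760712, -1.1571, -0.85)  len=0.7822
  (v12,v14,v13) [+-+] → (-0.760712, -1.1571, -0.85)–(-0.760712, -1.1571, 0.392277)  len=1.2423
  (v13,v14,v15) [+--] → (-0.760712, -1.1571, 0.392277)–(-0.760712, -1.1571, 0.85)  len=0.4577
  (v13,v15,v3) [+-+] → (-0.760712, -1.1571, 0.85)–(0, -1.1571, 1.03193)  len=0.7822
  (v14,v0,v16) [-++] → (0, -1.1571, -1.03193)–(0.760712, -1.1571, -0.85)  len=0.7822
  (v14,v16,v15) [-+-] → (0.760712, -1.1571, -0.85)–(0.760712, -1.1571, -0.392277)  len=0.4577
  (v15,v16,v17) [-++] → (0.760712, -1.1571, -0.392277)–(0.760712, -1.1571, 0.85)  len=1.2423
  (v15,v17,v3) [-++] → (0.760712, -1.1571, 0.85)–(0, -1.1571, 1.03193)  len=0.7822

Chained into 1 loop(s):
  loop 1: 8 segments, perimeter = 6.5287
Total perimeter = 6.529

loops=1 perimeter=6.529


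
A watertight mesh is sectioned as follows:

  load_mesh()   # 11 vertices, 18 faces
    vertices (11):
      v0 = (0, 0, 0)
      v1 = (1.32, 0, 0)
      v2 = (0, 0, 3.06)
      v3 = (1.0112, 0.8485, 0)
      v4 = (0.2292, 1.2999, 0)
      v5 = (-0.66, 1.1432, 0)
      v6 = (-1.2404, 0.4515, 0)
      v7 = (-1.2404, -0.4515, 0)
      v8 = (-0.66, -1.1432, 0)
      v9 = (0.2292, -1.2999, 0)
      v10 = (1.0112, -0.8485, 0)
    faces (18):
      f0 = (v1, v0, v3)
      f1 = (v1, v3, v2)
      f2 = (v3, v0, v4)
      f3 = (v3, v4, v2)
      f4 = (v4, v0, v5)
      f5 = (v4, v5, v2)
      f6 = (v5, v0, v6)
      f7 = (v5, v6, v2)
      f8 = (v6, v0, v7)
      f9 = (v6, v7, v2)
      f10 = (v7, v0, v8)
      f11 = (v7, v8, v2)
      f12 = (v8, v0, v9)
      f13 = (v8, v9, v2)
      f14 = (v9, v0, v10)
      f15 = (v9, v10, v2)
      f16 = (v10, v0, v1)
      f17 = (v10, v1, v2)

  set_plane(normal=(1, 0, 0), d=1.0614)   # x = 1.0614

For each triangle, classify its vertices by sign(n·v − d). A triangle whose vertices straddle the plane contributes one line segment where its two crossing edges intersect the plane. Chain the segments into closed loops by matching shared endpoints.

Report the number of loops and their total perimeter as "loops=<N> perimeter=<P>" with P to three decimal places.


loops=1 perimeter=3.280

Straddling triangles (4 of 18):
  (v1,v0,v3) [+--] → (1.0614, 0, 0)–(1.0614, 0.710564, 0)  len=0.7106
  (v1,v3,v2) [+--] → (1.0614, 0.710564, 0)–(1.0614, 0, 0.599482)  len=0.9297
  (v10,v0,v1) [--+] → (1.0614, 0, 0)–(1.0614, -0.710564, 0)  len=0.7106
  (v10,v1,v2) [-+-] → (1.0614, -0.710564, 0)–(1.0614, 0, 0.599482)  len=0.9297

Chained into 1 loop(s):
  loop 1: 4 segments, perimeter = 3.2805
Total perimeter = 3.280


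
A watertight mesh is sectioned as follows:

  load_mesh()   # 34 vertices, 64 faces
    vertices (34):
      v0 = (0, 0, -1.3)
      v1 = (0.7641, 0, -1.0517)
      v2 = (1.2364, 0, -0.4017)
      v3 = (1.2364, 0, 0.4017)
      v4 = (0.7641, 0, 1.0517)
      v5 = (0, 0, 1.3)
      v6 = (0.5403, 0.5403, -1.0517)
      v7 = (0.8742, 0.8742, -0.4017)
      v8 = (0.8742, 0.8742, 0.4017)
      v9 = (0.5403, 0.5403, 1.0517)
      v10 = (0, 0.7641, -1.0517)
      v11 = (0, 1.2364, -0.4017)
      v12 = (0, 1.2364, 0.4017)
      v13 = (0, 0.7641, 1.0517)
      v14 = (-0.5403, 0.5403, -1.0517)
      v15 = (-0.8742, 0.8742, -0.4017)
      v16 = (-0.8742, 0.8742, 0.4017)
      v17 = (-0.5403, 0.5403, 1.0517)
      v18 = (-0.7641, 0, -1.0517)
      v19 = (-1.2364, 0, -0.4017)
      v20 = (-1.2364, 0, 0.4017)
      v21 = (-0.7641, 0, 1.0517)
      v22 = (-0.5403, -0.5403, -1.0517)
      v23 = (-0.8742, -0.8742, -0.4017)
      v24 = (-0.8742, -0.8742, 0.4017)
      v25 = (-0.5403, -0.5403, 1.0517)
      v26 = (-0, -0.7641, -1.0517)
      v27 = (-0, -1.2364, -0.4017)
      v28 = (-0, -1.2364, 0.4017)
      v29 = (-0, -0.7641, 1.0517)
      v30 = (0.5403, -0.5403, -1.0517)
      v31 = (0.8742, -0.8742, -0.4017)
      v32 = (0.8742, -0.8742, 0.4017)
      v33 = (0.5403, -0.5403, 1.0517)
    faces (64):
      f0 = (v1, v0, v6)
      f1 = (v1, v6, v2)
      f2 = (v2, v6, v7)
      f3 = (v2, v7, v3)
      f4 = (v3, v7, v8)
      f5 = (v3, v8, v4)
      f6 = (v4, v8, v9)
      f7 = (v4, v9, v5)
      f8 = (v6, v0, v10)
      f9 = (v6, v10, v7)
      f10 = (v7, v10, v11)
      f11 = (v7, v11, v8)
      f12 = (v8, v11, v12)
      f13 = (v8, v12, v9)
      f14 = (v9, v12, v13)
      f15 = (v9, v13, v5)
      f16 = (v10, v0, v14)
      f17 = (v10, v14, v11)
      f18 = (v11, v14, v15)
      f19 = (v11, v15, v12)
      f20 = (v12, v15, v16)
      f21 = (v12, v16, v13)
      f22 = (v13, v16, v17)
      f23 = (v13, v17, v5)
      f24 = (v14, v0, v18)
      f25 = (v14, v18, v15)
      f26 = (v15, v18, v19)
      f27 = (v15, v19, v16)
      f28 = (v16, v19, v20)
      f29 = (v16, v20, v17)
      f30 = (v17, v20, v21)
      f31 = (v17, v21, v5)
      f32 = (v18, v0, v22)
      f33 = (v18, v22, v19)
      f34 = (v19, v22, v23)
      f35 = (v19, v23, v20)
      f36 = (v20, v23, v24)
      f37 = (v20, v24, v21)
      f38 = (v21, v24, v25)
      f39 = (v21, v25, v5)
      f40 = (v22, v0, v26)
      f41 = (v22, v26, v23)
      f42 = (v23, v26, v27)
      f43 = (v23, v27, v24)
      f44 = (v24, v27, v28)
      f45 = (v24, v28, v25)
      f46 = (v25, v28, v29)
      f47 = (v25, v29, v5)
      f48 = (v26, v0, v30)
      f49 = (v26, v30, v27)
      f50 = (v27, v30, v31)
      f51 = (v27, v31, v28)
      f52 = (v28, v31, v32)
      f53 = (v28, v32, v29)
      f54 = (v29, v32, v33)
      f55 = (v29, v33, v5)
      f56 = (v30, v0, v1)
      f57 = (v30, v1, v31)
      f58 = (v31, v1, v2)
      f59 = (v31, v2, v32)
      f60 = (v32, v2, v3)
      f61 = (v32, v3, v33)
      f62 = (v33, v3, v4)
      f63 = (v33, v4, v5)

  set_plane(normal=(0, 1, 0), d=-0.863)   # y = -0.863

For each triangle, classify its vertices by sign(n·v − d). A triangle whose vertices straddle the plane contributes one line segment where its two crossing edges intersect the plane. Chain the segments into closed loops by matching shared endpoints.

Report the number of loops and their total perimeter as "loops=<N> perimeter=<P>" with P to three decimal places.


loops=1 perimeter=5.688

Straddling triangles (18 of 64):
  (v19,v22,v23) [++-] → (-0.863, -0.863, -0.423503)–(-0.87884, -0.863, -0.4017)  len=0.0269
  (v19,v23,v20) [+-+] → (-0.87884, -0.863, -0.4017)–(-0.87884, -0.863, -0.391407)  len=0.0103
  (v20,v23,v24) [+--] → (-0.87884, -0.863, -0.391407)–(-0.87884, -0.863, 0.4017)  len=0.7931
  (v20,v24,v21) [+-+] → (-0.87884, -0.863, 0.4017)–(-0.872789, -0.863, 0.410028)  len=0.0103
  (v21,v24,v25) [+-+] → (-0.872789, -0.863, 0.410028)–(-0.863, -0.863, 0.423503)  len=0.0167
  (v22,v26,v23) [++-] → (-0.785271, -0.863, -0.467822)–(-0.863, -0.863, -0.423503)  len=0.0895
  (v23,v26,v27) [-+-] → (-0.785271, -0.863, -0.467822)–(0, -0.863, -0.915589)  len=0.9040
  (v24,v28,v25) [--+] → (-0.289826, -0.863, 0.750371)–(-0.863, -0.863, 0.423503)  len=0.6598
  (v25,v28,v29) [+-+] → (-0.289826, -0.863, 0.750371)–(0, -0.863, 0.915589)  len=0.3336
  (v26,v30,v27) [++-] → (0.289826, -0.863, -0.750371)–(0, -0.863, -0.915589)  len=0.3336
  (v27,v30,v31) [-+-] → (0.289826, -0.863, -0.750371)–(0.863, -0.863, -0.423503)  len=0.6598
  (v28,v32,v29) [--+] → (0.785271, -0.863, 0.467822)–(0, -0.863, 0.915589)  len=0.9040
  (v29,v32,v33) [+-+] → (0.785271, -0.863, 0.467822)–(0.863, -0.863, 0.423503)  len=0.0895
  (v30,v1,v31) [++-] → (0.872789, -0.863, -0.410028)–(0.863, -0.863, -0.423503)  len=0.0167
  (v31,v1,v2) [-++] → (0.872789, -0.863, -0.410028)–(0.87884, -0.863, -0.4017)  len=0.0103
  (v31,v2,v32) [-+-] → (0.87884, -0.863, -0.4017)–(0.87884, -0.863, 0.391407)  len=0.7931
  (v32,v2,v3) [-++] → (0.87884, -0.863, 0.391407)–(0.87884, -0.863, 0.4017)  len=0.0103
  (v32,v3,v33) [-++] → (0.87884, -0.863, 0.4017)–(0.863, -0.863, 0.423503)  len=0.0269

Chained into 1 loop(s):
  loop 1: 18 segments, perimeter = 5.6883
Total perimeter = 5.688


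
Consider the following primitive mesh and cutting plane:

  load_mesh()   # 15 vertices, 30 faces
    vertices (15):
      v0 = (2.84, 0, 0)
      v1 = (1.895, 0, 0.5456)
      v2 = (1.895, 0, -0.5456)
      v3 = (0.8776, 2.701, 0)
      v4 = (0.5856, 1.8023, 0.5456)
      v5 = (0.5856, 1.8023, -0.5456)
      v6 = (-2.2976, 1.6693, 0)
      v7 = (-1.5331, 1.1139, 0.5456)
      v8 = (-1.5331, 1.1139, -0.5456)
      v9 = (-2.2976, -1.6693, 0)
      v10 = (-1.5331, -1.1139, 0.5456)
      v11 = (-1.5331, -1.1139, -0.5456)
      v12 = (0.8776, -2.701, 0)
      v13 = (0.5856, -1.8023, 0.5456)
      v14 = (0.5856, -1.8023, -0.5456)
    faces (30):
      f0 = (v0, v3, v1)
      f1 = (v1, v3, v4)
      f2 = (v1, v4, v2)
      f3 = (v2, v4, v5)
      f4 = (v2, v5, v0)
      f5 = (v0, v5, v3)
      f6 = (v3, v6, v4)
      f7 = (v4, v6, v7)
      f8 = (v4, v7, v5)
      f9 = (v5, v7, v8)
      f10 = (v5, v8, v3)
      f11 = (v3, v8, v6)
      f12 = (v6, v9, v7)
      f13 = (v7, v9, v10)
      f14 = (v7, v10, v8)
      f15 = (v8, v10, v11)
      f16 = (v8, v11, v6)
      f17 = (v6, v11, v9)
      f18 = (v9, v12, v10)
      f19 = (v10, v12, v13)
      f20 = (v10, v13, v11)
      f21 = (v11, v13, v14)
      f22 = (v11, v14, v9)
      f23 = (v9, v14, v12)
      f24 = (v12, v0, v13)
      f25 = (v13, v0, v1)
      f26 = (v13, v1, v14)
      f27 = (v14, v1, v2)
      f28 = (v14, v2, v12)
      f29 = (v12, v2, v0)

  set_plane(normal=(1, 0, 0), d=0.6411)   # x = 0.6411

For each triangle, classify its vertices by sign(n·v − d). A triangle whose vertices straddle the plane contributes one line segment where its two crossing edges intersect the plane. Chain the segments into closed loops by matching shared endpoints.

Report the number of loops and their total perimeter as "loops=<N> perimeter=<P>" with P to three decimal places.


Straddling triangles (16 of 30):
  (v1,v3,v4) [++-] → (0.6411, 1.97311, 0.441899)–(0.6411, 1.72591, 0.5456)  len=0.2681
  (v1,v4,v2) [+-+] → (0.6411, 1.72591, 0.5456)–(0.6411, 1.72591, 0.499349)  len=0.0463
  (v2,v4,v5) [+--] → (0.6411, 1.72591, 0.499349)–(0.6411, 1.72591, -0.5456)  len=1.0449
  (v2,v5,v0) [+-+] → (0.6411, 1.72591, -0.5456)–(0.6411, 1.75793, -0.532168)  len=0.0347
  (v0,v5,v3) [+-+] → (0.6411, 1.75793, -0.532168)–(0.6411, 1.97311, -0.441899)  len=0.2334
  (v3,v6,v4) [+--] → (0.6411, 2.62416, 0)–(0.6411, 1.97311, 0.441899)  len=0.7868
  (v5,v8,v3) [--+] → (0.6411, 2.5453, -0.0535257)–(0.6411, 1.97311, -0.441899)  len=0.6915
  (v3,v8,v6) [+--] → (0.6411, 2.5453, -0.0535257)–(0.6411, 2.62416, 0)  len=0.0953
  (v9,v12,v10) [-+-] → (0.6411, -2.62416, 0)–(0.6411, -2.5453, 0.0535257)  len=0.0953
  (v10,v12,v13) [-+-] → (0.6411, -2.5453, 0.0535257)–(0.6411, -1.97311, 0.441899)  len=0.6915
  (v9,v14,v12) [--+] → (0.6411, -1.97311, -0.441899)–(0.6411, -2.62416, 0)  len=0.7868
  (v12,v0,v13) [++-] → (0.6411, -1.75793, 0.532168)–(0.6411, -1.97311, 0.441899)  len=0.2334
  (v13,v0,v1) [-++] → (0.6411, -1.75793, 0.532168)–(0.6411, -1.72591, 0.5456)  len=0.0347
  (v13,v1,v14) [-+-] → (0.6411, -1.72591, 0.5456)–(0.6411, -1.72591, -0.499349)  len=1.0449
  (v14,v1,v2) [-++] → (0.6411, -1.72591, -0.499349)–(0.6411, -1.72591, -0.5456)  len=0.0463
  (v14,v2,v12) [-++] → (0.6411, -1.72591, -0.5456)–(0.6411, -1.97311, -0.441899)  len=0.2681

Chained into 2 loop(s):
  loop 1: 8 segments, perimeter = 3.2010
  loop 2: 8 segments, perimeter = 3.2010
Total perimeter = 6.402

loops=2 perimeter=6.402


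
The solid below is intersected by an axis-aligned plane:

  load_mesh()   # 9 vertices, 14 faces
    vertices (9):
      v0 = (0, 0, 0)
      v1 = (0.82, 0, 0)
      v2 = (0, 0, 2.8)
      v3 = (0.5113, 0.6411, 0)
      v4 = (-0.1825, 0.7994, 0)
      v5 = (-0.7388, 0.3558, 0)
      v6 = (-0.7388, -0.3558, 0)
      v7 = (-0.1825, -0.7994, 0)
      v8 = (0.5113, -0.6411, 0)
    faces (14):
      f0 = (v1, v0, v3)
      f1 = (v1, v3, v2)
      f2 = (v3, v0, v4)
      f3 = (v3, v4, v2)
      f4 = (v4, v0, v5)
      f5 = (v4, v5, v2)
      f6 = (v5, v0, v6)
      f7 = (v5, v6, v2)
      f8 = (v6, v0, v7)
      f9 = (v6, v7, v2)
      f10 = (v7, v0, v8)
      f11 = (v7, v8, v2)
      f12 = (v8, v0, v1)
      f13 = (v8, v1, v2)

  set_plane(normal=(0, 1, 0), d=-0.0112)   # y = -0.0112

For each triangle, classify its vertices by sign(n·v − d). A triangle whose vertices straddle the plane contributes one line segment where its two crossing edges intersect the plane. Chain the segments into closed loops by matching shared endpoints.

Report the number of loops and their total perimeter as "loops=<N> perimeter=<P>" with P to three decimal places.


Straddling triangles (8 of 14):
  (v5,v0,v6) [++-] → (-0.0232562, -0.0112, 0)–(-0.7388, -0.0112, 0)  len=0.7155
  (v5,v6,v2) [+-+] → (-0.7388, -0.0112, 0)–(-0.0232562, -0.0112, 2.71186)  len=2.8047
  (v6,v0,v7) [-+-] → (-0.0232562, -0.0112, 0)–(-0.00255692, -0.0112, 0)  len=0.0207
  (v6,v7,v2) [--+] → (-0.00255692, -0.0112, 2.76077)–(-0.0232562, -0.0112, 2.71186)  len=0.0531
  (v7,v0,v8) [-+-] → (-0.00255692, -0.0112, 0)–(0.0089324, -0.0112, 0)  len=0.0115
  (v7,v8,v2) [--+] → (0.0089324, -0.0112, 2.75108)–(-0.00255692, -0.0112, 2.76077)  len=0.0150
  (v8,v0,v1) [-++] → (0.0089324, -0.0112, 0)–(0.814607, -0.0112, 0)  len=0.8057
  (v8,v1,v2) [-++] → (0.814607, -0.0112, 0)–(0.0089324, -0.0112, 2.75108)  len=2.8666

Chained into 1 loop(s):
  loop 1: 8 segments, perimeter = 7.2928
Total perimeter = 7.293

loops=1 perimeter=7.293


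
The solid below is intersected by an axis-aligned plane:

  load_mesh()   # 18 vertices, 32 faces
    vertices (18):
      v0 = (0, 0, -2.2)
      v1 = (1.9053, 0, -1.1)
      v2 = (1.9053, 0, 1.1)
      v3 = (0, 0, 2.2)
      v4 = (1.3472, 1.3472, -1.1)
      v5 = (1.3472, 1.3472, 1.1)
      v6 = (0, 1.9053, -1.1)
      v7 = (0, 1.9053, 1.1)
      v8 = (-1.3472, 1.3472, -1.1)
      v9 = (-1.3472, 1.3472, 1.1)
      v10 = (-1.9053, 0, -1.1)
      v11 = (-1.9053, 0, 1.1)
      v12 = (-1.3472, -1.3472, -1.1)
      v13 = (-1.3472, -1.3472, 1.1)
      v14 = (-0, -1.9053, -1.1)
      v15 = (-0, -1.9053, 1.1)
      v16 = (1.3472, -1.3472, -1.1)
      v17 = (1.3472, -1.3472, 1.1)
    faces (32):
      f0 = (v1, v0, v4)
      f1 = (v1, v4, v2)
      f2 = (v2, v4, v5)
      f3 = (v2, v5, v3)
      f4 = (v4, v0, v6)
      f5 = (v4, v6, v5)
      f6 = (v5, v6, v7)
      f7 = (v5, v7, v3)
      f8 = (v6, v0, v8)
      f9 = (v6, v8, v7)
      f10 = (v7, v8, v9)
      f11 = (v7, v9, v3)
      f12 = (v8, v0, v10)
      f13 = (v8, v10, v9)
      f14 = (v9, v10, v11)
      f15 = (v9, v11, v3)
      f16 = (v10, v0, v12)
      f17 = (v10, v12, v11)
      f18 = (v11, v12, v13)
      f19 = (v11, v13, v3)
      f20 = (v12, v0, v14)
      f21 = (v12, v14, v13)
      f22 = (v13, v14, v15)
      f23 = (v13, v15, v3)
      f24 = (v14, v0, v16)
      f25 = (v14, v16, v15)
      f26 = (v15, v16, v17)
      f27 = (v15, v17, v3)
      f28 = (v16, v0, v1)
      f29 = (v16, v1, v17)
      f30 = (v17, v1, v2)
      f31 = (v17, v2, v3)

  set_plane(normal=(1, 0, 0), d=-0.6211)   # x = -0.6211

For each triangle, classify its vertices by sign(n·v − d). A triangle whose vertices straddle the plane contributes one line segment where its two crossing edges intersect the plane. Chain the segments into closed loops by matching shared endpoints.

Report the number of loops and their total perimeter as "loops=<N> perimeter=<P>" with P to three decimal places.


loops=1 perimeter=11.697

Straddling triangles (12 of 32):
  (v6,v0,v8) [++-] → (-0.6211, 0.6211, -1.69287)–(-0.6211, 1.648, -1.1)  len=1.1858
  (v6,v8,v7) [+-+] → (-0.6211, 1.648, -1.1)–(-0.6211, 1.648, 0.0857334)  len=1.1857
  (v7,v8,v9) [+--] → (-0.6211, 1.648, 0.0857334)–(-0.6211, 1.648, 1.1)  len=1.0143
  (v7,v9,v3) [+-+] → (-0.6211, 1.648, 1.1)–(-0.6211, 0.6211, 1.69287)  len=1.1858
  (v8,v0,v10) [-+-] → (-0.6211, 0.6211, -1.69287)–(-0.6211, 0, -1.84142)  len=0.6386
  (v9,v11,v3) [--+] → (-0.6211, 0, 1.84142)–(-0.6211, 0.6211, 1.69287)  len=0.6386
  (v10,v0,v12) [-+-] → (-0.6211, 0, -1.84142)–(-0.6211, -0.6211, -1.69287)  len=0.6386
  (v11,v13,v3) [--+] → (-0.6211, -0.6211, 1.69287)–(-0.6211, 0, 1.84142)  len=0.6386
  (v12,v0,v14) [-++] → (-0.6211, -0.6211, -1.69287)–(-0.6211, -1.648, -1.1)  len=1.1858
  (v12,v14,v13) [-+-] → (-0.6211, -1.648, -1.1)–(-0.6211, -1.648, -0.0857334)  len=1.0143
  (v13,v14,v15) [-++] → (-0.6211, -1.648, -0.0857334)–(-0.6211, -1.648, 1.1)  len=1.1857
  (v13,v15,v3) [-++] → (-0.6211, -1.648, 1.1)–(-0.6211, -0.6211, 1.69287)  len=1.1858

Chained into 1 loop(s):
  loop 1: 12 segments, perimeter = 11.6975
Total perimeter = 11.697


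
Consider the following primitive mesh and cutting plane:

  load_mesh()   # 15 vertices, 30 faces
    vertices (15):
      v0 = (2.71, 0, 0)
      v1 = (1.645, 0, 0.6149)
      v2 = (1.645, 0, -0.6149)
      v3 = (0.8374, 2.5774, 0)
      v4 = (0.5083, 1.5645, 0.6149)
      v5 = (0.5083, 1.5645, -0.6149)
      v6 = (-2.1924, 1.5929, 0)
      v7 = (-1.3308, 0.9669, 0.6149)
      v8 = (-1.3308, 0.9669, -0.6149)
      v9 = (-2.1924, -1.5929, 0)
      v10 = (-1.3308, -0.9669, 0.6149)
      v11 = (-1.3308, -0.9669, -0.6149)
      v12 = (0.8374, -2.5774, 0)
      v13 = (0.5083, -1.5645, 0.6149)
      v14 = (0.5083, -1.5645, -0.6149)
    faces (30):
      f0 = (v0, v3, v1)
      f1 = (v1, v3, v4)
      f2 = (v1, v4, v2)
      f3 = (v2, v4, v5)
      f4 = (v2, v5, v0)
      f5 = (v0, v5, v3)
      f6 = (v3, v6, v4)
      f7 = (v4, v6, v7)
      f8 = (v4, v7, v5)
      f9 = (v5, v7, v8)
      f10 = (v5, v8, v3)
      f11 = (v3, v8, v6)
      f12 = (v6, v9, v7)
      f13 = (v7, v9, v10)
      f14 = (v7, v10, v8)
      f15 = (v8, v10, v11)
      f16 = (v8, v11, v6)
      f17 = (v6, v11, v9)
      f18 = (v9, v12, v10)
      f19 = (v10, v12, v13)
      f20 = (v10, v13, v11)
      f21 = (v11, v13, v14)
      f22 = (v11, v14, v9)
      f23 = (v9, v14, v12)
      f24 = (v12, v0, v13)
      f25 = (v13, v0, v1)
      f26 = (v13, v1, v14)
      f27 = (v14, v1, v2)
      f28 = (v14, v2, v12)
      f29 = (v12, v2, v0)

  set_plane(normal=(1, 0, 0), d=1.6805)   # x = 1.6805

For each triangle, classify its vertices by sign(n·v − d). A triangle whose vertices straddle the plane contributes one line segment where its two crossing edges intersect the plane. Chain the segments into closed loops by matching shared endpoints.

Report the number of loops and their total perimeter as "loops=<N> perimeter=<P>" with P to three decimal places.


loops=1 perimeter=6.146

Straddling triangles (6 of 30):
  (v0,v3,v1) [+--] → (1.6805, 1.41698, 0)–(1.6805, 0, 0.594403)  len=1.5366
  (v2,v5,v0) [--+] → (1.6805, 0.73155, -0.287523)–(1.6805, 0, -0.594403)  len=0.7933
  (v0,v5,v3) [+--] → (1.6805, 0.73155, -0.287523)–(1.6805, 1.41698, 0)  len=0.7433
  (v12,v0,v13) [-+-] → (1.6805, -1.41698, 0)–(1.6805, -0.73155, 0.287523)  len=0.7433
  (v13,v0,v1) [-+-] → (1.6805, -0.73155, 0.287523)–(1.6805, 0, 0.594403)  len=0.7933
  (v12,v2,v0) [--+] → (1.6805, 0, -0.594403)–(1.6805, -1.41698, 0)  len=1.5366

Chained into 1 loop(s):
  loop 1: 6 segments, perimeter = 6.1464
Total perimeter = 6.146


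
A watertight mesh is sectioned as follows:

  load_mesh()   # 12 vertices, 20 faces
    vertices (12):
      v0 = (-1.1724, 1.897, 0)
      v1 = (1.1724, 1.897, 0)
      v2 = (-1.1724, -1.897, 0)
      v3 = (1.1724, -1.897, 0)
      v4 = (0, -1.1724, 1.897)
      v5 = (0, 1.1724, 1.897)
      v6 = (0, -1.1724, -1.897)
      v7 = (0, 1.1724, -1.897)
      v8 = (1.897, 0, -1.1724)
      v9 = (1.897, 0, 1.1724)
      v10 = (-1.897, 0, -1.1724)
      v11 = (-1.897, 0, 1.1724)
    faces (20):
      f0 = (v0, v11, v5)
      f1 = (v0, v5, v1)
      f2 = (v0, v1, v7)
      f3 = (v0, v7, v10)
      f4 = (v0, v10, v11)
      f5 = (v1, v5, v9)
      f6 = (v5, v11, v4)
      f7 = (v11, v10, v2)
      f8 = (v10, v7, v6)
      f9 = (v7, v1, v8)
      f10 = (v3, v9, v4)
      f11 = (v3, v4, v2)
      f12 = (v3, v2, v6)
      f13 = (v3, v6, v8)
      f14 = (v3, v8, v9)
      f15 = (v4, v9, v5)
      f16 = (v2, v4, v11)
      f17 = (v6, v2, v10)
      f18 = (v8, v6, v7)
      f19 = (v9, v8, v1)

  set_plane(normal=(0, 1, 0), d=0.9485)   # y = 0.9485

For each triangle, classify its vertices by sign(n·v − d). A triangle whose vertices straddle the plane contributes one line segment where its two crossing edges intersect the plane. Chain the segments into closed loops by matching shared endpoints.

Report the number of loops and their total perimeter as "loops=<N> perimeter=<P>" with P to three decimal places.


loops=1 perimeter=10.528

Straddling triangles (10 of 20):
  (v0,v11,v5) [+-+] → (-1.5347, 0.9485, 0.5862)–(-0.362281, 0.9485, 1.75862)  len=1.6581
  (v0,v7,v10) [++-] → (-0.362281, 0.9485, -1.75862)–(-1.5347, 0.9485, -0.5862)  len=1.6581
  (v0,v10,v11) [+--] → (-1.5347, 0.9485, -0.5862)–(-1.5347, 0.9485, 0.5862)  len=1.1724
  (v1,v5,v9) [++-] → (0.362281, 0.9485, 1.75862)–(1.5347, 0.9485, 0.5862)  len=1.6581
  (v5,v11,v4) [+--] → (-0.362281, 0.9485, 1.75862)–(0, 0.9485, 1.897)  len=0.3878
  (v10,v7,v6) [-+-] → (-0.362281, 0.9485, -1.75862)–(0, 0.9485, -1.897)  len=0.3878
  (v7,v1,v8) [++-] → (1.5347, 0.9485, -0.5862)–(0.362281, 0.9485, -1.75862)  len=1.6581
  (v4,v9,v5) [--+] → (0.362281, 0.9485, 1.75862)–(0, 0.9485, 1.897)  len=0.3878
  (v8,v6,v7) [--+] → (0, 0.9485, -1.897)–(0.362281, 0.9485, -1.75862)  len=0.3878
  (v9,v8,v1) [--+] → (1.5347, 0.9485, -0.5862)–(1.5347, 0.9485, 0.5862)  len=1.1724

Chained into 1 loop(s):
  loop 1: 10 segments, perimeter = 10.5282
Total perimeter = 10.528


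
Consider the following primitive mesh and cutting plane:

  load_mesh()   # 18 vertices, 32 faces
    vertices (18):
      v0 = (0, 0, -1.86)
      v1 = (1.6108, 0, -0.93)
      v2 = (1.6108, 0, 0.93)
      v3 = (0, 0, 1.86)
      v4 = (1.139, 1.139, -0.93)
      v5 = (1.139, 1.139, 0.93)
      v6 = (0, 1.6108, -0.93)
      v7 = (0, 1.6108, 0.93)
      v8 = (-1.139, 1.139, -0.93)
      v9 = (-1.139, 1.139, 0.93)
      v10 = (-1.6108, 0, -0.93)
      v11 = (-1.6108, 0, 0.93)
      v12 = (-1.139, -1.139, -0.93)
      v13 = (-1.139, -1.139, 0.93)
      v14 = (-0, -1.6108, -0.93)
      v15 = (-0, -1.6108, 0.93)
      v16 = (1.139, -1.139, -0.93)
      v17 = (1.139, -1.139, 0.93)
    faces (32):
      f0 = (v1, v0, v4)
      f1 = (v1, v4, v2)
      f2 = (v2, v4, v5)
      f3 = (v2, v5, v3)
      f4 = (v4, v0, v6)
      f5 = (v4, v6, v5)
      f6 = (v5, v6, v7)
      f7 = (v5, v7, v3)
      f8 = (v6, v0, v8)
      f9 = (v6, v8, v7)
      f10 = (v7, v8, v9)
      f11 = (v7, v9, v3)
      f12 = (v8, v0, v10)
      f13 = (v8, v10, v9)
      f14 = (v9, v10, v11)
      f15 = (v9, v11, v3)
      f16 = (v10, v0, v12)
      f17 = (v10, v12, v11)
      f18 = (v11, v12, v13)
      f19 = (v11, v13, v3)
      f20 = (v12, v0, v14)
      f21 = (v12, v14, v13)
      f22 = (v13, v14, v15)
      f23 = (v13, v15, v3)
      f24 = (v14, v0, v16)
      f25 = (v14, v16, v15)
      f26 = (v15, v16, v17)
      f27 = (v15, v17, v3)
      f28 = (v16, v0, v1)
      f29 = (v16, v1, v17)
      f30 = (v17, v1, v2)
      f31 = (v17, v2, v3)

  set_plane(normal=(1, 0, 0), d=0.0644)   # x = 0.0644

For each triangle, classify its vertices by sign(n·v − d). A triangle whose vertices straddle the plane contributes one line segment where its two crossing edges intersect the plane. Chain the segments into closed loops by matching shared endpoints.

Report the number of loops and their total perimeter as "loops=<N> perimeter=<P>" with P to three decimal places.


Straddling triangles (12 of 32):
  (v1,v0,v4) [+-+] → (0.0644, 0, -1.82282)–(0.0644, 0.0644, -1.80742)  len=0.0662
  (v2,v5,v3) [++-] → (0.0644, 0.0644, 1.80742)–(0.0644, 0, 1.82282)  len=0.0662
  (v4,v0,v6) [+--] → (0.0644, 0.0644, -1.80742)–(0.0644, 1.58412, -0.93)  len=1.7548
  (v4,v6,v5) [+-+] → (0.0644, 1.58412, -0.93)–(0.0644, 1.58412, -0.824834)  len=0.1052
  (v5,v6,v7) [+--] → (0.0644, 1.58412, -0.824834)–(0.0644, 1.58412, 0.93)  len=1.7548
  (v5,v7,v3) [+--] → (0.0644, 1.58412, 0.93)–(0.0644, 0.0644, 1.80742)  len=1.7548
  (v14,v0,v16) [--+] → (0.0644, -0.0644, -1.80742)–(0.0644, -1.58412, -0.93)  len=1.7548
  (v14,v16,v15) [-+-] → (0.0644, -1.58412, -0.93)–(0.0644, -1.58412, 0.824834)  len=1.7548
  (v15,v16,v17) [-++] → (0.0644, -1.58412, 0.824834)–(0.0644, -1.58412, 0.93)  len=0.1052
  (v15,v17,v3) [-+-] → (0.0644, -1.58412, 0.93)–(0.0644, -0.0644, 1.80742)  len=1.7548
  (v16,v0,v1) [+-+] → (0.0644, -0.0644, -1.80742)–(0.0644, 0, -1.82282)  len=0.0662
  (v17,v2,v3) [++-] → (0.0644, 0, 1.82282)–(0.0644, -0.0644, 1.80742)  len=0.0662

Chained into 1 loop(s):
  loop 1: 12 segments, perimeter = 11.0042
Total perimeter = 11.004

loops=1 perimeter=11.004
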